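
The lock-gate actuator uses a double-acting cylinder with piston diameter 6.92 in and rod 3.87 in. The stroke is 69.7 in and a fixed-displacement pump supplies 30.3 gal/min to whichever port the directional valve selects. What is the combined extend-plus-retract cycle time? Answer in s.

Cap-side area A_cap = π/4 × (6.92 in)² = 37.61 in^2
Rod-side annular area A_ann = π/4 × (6.92² − 3.87²) = 25.85 in^2
t_ext = A_cap·L/Q = 22.47 s
t_ret = A_ann·L/Q = 15.44 s
t_cycle = t_ext + t_ret

t ≈ 37.9 s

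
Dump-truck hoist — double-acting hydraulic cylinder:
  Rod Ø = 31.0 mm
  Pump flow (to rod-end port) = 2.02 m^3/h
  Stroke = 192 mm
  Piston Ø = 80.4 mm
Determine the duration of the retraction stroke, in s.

t ≈ 1.48 s

Rod-side annular area A_ann = π/4 × (80.4² − 31.0²) = 4322 mm^2
Swept volume V = A × L; t = V / Q = A·L / Q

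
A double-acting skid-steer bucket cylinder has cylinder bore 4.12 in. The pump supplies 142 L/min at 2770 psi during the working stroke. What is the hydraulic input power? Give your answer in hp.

W ≈ 60.6 hp

Hydraulic power = P × Q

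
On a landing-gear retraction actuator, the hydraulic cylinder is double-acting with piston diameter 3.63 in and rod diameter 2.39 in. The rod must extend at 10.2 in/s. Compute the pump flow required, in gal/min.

Cap-side area A_cap = π/4 × (3.63 in)² = 10.35 in^2
Q = A × v

Q ≈ 27.4 gal/min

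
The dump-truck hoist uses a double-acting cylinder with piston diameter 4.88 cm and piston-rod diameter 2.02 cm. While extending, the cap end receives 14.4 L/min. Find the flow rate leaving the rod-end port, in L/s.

Cap-side area A_cap = π/4 × (4.88 cm)² = 18.70 cm^2
Rod-side annular area A_ann = π/4 × (4.88² − 2.02²) = 15.50 cm^2
Piston speed v = Q_in/A_cap; rod-end outflow Q_out = v × A_ann = Q_in × A_ann/A_cap.

Q_out ≈ 0.199 L/s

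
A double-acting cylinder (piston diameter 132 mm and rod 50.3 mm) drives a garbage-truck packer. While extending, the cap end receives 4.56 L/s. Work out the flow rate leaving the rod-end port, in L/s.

Cap-side area A_cap = π/4 × (132 mm)² = 13680 mm^2
Rod-side annular area A_ann = π/4 × (132² − 50.3²) = 11700 mm^2
Piston speed v = Q_in/A_cap; rod-end outflow Q_out = v × A_ann = Q_in × A_ann/A_cap.

Q_out ≈ 3.90 L/s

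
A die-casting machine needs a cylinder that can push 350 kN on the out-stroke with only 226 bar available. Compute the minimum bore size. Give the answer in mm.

Extension force acts on the full piston face: F = P × (π/4)D².
D = √(4F / (πP)) = √(4 × 350 kN / (π × 226 bar))

D ≈ 140 mm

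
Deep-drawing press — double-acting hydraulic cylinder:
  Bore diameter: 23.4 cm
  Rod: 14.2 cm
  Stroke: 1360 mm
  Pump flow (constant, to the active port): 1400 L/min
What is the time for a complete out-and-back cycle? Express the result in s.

t ≈ 4.09 s

Cap-side area A_cap = π/4 × (23.4 cm)² = 430.1 cm^2
Rod-side annular area A_ann = π/4 × (23.4² − 14.2²) = 271.7 cm^2
t_ext = A_cap·L/Q = 2.507 s
t_ret = A_ann·L/Q = 1.584 s
t_cycle = t_ext + t_ret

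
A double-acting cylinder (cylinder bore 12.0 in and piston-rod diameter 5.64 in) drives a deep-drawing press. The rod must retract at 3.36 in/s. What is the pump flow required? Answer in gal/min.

Rod-side annular area A_ann = π/4 × (12.0² − 5.64²) = 88.11 in^2
Q = A × v

Q ≈ 76.9 gal/min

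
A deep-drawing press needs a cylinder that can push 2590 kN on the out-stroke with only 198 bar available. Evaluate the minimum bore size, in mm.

Extension force acts on the full piston face: F = P × (π/4)D².
D = √(4F / (πP)) = √(4 × 2590 kN / (π × 198 bar))

D ≈ 408 mm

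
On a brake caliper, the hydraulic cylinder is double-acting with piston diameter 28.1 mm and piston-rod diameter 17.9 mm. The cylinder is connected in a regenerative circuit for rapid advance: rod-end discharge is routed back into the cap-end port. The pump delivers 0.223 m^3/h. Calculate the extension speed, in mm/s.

In regeneration the rod-end outflow joins the pump flow into the cap end, so the net volume the pump must supply per unit advance equals the rod cross-section area.
Rod cross-section A_rod = π/4 × (17.9 mm)² = 251.6 mm^2
v = Q_pump / A_rod

v ≈ 246 mm/s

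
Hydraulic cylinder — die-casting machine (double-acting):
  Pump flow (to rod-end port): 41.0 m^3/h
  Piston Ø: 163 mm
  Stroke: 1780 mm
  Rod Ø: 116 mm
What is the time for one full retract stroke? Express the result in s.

t ≈ 1.61 s

Rod-side annular area A_ann = π/4 × (163² − 116²) = 10300 mm^2
Swept volume V = A × L; t = V / Q = A·L / Q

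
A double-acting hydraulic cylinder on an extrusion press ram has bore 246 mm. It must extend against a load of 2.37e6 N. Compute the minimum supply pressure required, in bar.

P ≈ 499 bar

Cap-side area A_cap = π/4 × (246 mm)² = 47530 mm^2
P = F / A = 2.37e6 N / A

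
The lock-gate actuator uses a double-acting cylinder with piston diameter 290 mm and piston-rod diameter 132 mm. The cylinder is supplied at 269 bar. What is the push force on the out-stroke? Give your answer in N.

Cap-side area A_cap = π/4 × (290 mm)² = 66050 mm^2
F = P × A_cap = 269 bar × A_cap

F ≈ 1.78e6 N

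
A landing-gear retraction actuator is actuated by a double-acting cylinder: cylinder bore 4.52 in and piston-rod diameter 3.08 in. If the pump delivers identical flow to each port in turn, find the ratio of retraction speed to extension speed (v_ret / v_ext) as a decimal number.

Cap-side area A_cap = π/4 × (4.52 in)² = 16.05 in^2
Rod-side annular area A_ann = π/4 × (4.52² − 3.08²) = 8.595 in^2
For equal Q, v ∝ 1/A, so v_ret/v_ext = A_cap/A_ann.

v_ret/v_ext ≈ 1.87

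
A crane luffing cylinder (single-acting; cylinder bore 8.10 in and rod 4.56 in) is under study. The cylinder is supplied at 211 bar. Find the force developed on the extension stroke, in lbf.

F ≈ 1.58e5 lbf

Cap-side area A_cap = π/4 × (8.10 in)² = 51.53 in^2
F = P × A_cap = 211 bar × A_cap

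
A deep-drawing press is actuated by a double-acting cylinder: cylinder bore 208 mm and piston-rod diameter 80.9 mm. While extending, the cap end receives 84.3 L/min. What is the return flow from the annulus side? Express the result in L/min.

Cap-side area A_cap = π/4 × (208 mm)² = 33980 mm^2
Rod-side annular area A_ann = π/4 × (208² − 80.9²) = 28840 mm^2
Piston speed v = Q_in/A_cap; rod-end outflow Q_out = v × A_ann = Q_in × A_ann/A_cap.

Q_out ≈ 71.5 L/min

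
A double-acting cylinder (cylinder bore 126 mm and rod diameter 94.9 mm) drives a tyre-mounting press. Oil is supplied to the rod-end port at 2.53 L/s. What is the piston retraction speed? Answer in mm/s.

Rod-side annular area A_ann = π/4 × (126² − 94.9²) = 5396 mm^2
Flow into the rod-end port fills the annular volume.
v = Q / A

v ≈ 469 mm/s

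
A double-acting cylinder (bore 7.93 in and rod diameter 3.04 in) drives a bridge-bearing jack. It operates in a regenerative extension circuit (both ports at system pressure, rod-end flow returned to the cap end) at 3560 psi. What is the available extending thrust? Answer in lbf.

With equal pressure on both faces, forces on the annular region cancel; the net push is pressure × rod cross-section.
Rod cross-section A_rod = π/4 × (3.04 in)² = 7.258 in^2
F = P × A_rod

F ≈ 25800 lbf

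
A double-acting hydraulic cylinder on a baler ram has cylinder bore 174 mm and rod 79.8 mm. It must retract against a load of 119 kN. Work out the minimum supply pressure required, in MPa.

P ≈ 6.34 MPa

Rod-side annular area A_ann = π/4 × (174² − 79.8²) = 18780 mm^2
Retraction: pressure acts on the annular area.
P = F / A = 119 kN / A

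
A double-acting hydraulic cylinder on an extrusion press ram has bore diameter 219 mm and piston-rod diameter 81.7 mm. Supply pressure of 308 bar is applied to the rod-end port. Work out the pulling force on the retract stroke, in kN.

F ≈ 999 kN

Rod-side annular area A_ann = π/4 × (219² − 81.7²) = 32430 mm^2
On retraction the pressure acts on the annular area (bore minus rod).
F = P × A_ann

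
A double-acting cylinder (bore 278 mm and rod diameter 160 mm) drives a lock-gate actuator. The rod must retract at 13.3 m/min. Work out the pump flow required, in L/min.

Rod-side annular area A_ann = π/4 × (278² − 160²) = 40590 mm^2
Q = A × v

Q ≈ 540 L/min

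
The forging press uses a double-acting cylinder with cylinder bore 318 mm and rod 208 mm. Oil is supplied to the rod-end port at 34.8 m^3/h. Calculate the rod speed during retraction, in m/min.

Rod-side annular area A_ann = π/4 × (318² − 208²) = 45440 mm^2
Flow into the rod-end port fills the annular volume.
v = Q / A

v ≈ 12.8 m/min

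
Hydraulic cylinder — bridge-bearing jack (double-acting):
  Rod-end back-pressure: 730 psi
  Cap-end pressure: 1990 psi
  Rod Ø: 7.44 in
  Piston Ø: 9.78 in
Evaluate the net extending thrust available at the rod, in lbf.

F ≈ 1.26e5 lbf

Cap-side area A_cap = π/4 × (9.78 in)² = 75.12 in^2
Rod-side annular area A_ann = π/4 × (9.78² − 7.44²) = 31.65 in^2
Net thrust = P_cap·A_cap − P_rod·A_ann = 1.495e5 lbf − 23100 lbf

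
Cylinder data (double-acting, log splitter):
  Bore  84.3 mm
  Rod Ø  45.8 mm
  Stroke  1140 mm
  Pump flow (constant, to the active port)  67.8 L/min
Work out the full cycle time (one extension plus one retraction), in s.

Cap-side area A_cap = π/4 × (84.3 mm)² = 5581 mm^2
Rod-side annular area A_ann = π/4 × (84.3² − 45.8²) = 3934 mm^2
t_ext = A_cap·L/Q = 5.631 s
t_ret = A_ann·L/Q = 3.969 s
t_cycle = t_ext + t_ret

t ≈ 9.60 s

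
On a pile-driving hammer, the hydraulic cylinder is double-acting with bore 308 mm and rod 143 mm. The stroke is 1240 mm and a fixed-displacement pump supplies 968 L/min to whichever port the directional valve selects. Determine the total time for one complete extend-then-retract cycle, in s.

Cap-side area A_cap = π/4 × (308 mm)² = 74510 mm^2
Rod-side annular area A_ann = π/4 × (308² − 143²) = 58450 mm^2
t_ext = A_cap·L/Q = 5.726 s
t_ret = A_ann·L/Q = 4.492 s
t_cycle = t_ext + t_ret

t ≈ 10.2 s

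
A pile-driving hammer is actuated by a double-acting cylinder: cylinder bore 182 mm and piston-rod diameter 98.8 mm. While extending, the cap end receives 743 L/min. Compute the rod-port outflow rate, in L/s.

Cap-side area A_cap = π/4 × (182 mm)² = 26020 mm^2
Rod-side annular area A_ann = π/4 × (182² − 98.8²) = 18350 mm^2
Piston speed v = Q_in/A_cap; rod-end outflow Q_out = v × A_ann = Q_in × A_ann/A_cap.

Q_out ≈ 8.73 L/s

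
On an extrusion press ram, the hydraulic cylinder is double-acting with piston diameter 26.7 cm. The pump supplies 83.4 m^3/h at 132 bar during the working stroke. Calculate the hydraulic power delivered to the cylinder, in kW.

Hydraulic power = P × Q

W ≈ 306 kW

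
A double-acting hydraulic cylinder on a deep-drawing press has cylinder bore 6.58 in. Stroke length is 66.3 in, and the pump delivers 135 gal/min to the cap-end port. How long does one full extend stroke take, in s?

Cap-side area A_cap = π/4 × (6.58 in)² = 34.00 in^2
Swept volume V = A × L; t = V / Q = A·L / Q

t ≈ 4.34 s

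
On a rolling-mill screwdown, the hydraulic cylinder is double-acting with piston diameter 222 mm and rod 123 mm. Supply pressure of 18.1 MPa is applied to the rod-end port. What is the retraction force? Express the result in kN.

Rod-side annular area A_ann = π/4 × (222² − 123²) = 26830 mm^2
On retraction the pressure acts on the annular area (bore minus rod).
F = P × A_ann

F ≈ 486 kN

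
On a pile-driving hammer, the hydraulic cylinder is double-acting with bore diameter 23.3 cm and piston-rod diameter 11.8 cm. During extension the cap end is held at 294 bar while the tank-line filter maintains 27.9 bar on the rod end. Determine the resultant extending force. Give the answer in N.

F ≈ 1.17e6 N

Cap-side area A_cap = π/4 × (23.3 cm)² = 426.4 cm^2
Rod-side annular area A_ann = π/4 × (23.3² − 11.8²) = 317.0 cm^2
Net thrust = P_cap·A_cap − P_rod·A_ann = 1.254e6 N − 88450 N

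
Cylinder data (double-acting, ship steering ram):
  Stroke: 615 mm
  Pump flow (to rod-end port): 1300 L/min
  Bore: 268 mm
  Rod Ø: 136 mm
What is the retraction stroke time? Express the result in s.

t ≈ 1.19 s

Rod-side annular area A_ann = π/4 × (268² − 136²) = 41880 mm^2
Swept volume V = A × L; t = V / Q = A·L / Q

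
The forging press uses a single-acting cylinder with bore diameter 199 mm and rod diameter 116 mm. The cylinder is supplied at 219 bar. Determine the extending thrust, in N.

F ≈ 6.81e5 N

Cap-side area A_cap = π/4 × (199 mm)² = 31100 mm^2
F = P × A_cap = 219 bar × A_cap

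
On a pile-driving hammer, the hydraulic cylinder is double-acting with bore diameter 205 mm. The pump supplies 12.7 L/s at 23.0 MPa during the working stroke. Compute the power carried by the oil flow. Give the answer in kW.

W ≈ 292 kW

Hydraulic power = P × Q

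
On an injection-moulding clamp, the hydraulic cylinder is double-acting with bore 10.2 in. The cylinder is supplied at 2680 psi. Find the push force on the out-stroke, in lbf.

Cap-side area A_cap = π/4 × (10.2 in)² = 81.71 in^2
F = P × A_cap = 2680 psi × A_cap

F ≈ 2.19e5 lbf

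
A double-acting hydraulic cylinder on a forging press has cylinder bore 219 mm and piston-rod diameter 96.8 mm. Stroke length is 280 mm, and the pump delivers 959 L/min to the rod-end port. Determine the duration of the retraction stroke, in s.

Rod-side annular area A_ann = π/4 × (219² − 96.8²) = 30310 mm^2
Swept volume V = A × L; t = V / Q = A·L / Q

t ≈ 0.531 s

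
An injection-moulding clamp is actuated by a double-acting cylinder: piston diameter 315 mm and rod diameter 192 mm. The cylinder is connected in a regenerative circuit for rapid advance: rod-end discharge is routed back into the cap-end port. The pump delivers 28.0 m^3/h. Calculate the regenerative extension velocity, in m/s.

In regeneration the rod-end outflow joins the pump flow into the cap end, so the net volume the pump must supply per unit advance equals the rod cross-section area.
Rod cross-section A_rod = π/4 × (192 mm)² = 28950 mm^2
v = Q_pump / A_rod

v ≈ 0.269 m/s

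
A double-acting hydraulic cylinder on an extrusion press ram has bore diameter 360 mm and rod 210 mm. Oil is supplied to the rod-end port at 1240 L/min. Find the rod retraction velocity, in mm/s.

v ≈ 308 mm/s

Rod-side annular area A_ann = π/4 × (360² − 210²) = 67150 mm^2
Flow into the rod-end port fills the annular volume.
v = Q / A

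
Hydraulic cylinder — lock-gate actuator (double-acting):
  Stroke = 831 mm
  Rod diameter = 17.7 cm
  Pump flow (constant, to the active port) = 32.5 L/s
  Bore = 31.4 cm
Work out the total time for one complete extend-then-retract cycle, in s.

t ≈ 3.33 s

Cap-side area A_cap = π/4 × (31.4 cm)² = 774.4 cm^2
Rod-side annular area A_ann = π/4 × (31.4² − 17.7²) = 528.3 cm^2
t_ext = A_cap·L/Q = 1.980 s
t_ret = A_ann·L/Q = 1.351 s
t_cycle = t_ext + t_ret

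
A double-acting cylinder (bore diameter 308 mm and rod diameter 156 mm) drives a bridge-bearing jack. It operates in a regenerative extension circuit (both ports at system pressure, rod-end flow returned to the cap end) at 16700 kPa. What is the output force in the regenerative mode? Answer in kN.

F ≈ 319 kN

With equal pressure on both faces, forces on the annular region cancel; the net push is pressure × rod cross-section.
Rod cross-section A_rod = π/4 × (156 mm)² = 19110 mm^2
F = P × A_rod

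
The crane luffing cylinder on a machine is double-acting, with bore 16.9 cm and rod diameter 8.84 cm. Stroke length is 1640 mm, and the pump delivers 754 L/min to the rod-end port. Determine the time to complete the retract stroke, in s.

Rod-side annular area A_ann = π/4 × (16.9² − 8.84²) = 162.9 cm^2
Swept volume V = A × L; t = V / Q = A·L / Q

t ≈ 2.13 s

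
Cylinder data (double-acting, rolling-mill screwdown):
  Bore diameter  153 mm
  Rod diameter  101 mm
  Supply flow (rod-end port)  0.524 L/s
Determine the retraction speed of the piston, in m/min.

v ≈ 3.03 m/min

Rod-side annular area A_ann = π/4 × (153² − 101²) = 10370 mm^2
Flow into the rod-end port fills the annular volume.
v = Q / A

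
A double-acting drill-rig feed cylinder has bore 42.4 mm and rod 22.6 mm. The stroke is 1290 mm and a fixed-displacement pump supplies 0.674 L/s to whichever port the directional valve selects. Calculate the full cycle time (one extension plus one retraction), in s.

Cap-side area A_cap = π/4 × (42.4 mm)² = 1412 mm^2
Rod-side annular area A_ann = π/4 × (42.4² − 22.6²) = 1011 mm^2
t_ext = A_cap·L/Q = 2.702 s
t_ret = A_ann·L/Q = 1.935 s
t_cycle = t_ext + t_ret

t ≈ 4.64 s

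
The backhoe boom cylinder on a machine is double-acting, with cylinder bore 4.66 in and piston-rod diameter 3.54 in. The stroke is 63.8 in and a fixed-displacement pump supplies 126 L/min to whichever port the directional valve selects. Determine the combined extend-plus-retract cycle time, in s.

Cap-side area A_cap = π/4 × (4.66 in)² = 17.06 in^2
Rod-side annular area A_ann = π/4 × (4.66² − 3.54²) = 7.213 in^2
t_ext = A_cap·L/Q = 8.491 s
t_ret = A_ann·L/Q = 3.591 s
t_cycle = t_ext + t_ret

t ≈ 12.1 s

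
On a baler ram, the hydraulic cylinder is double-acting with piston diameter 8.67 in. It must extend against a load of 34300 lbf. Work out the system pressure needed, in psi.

Cap-side area A_cap = π/4 × (8.67 in)² = 59.04 in^2
P = F / A = 34300 lbf / A

P ≈ 581 psi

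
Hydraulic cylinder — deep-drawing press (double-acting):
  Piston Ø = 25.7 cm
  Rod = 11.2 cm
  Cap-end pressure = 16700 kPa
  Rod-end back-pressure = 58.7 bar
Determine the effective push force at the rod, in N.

Cap-side area A_cap = π/4 × (25.7 cm)² = 518.7 cm^2
Rod-side annular area A_ann = π/4 × (25.7² − 11.2²) = 420.2 cm^2
Net thrust = P_cap·A_cap − P_rod·A_ann = 8.663e5 N − 2.467e5 N

F ≈ 6.20e5 N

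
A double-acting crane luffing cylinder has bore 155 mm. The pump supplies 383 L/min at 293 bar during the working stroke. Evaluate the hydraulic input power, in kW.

Hydraulic power = P × Q

W ≈ 187 kW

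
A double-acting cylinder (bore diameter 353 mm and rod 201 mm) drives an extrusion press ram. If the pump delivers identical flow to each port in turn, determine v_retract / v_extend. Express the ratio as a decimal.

v_ret/v_ext ≈ 1.48

Cap-side area A_cap = π/4 × (353 mm)² = 97870 mm^2
Rod-side annular area A_ann = π/4 × (353² − 201²) = 66140 mm^2
For equal Q, v ∝ 1/A, so v_ret/v_ext = A_cap/A_ann.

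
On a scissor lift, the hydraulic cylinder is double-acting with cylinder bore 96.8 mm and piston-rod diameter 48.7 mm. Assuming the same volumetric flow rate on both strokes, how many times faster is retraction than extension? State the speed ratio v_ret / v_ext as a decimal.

Cap-side area A_cap = π/4 × (96.8 mm)² = 7359 mm^2
Rod-side annular area A_ann = π/4 × (96.8² − 48.7²) = 5497 mm^2
For equal Q, v ∝ 1/A, so v_ret/v_ext = A_cap/A_ann.

v_ret/v_ext ≈ 1.34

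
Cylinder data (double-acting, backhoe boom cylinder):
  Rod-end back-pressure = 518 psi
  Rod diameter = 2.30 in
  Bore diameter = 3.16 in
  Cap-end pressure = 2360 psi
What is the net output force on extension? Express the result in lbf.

Cap-side area A_cap = π/4 × (3.16 in)² = 7.843 in^2
Rod-side annular area A_ann = π/4 × (3.16² − 2.30²) = 3.688 in^2
Net thrust = P_cap·A_cap − P_rod·A_ann = 18510 lbf − 1910 lbf

F ≈ 16600 lbf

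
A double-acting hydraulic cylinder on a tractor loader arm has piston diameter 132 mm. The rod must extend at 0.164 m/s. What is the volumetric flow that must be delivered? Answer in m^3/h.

Cap-side area A_cap = π/4 × (132 mm)² = 13680 mm^2
Q = A × v

Q ≈ 8.08 m^3/h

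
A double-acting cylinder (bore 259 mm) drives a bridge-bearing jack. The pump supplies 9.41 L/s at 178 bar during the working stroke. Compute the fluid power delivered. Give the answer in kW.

W ≈ 167 kW

Hydraulic power = P × Q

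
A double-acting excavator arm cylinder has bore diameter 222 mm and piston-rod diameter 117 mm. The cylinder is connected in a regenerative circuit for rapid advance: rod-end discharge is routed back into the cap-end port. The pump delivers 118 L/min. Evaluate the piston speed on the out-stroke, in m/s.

In regeneration the rod-end outflow joins the pump flow into the cap end, so the net volume the pump must supply per unit advance equals the rod cross-section area.
Rod cross-section A_rod = π/4 × (117 mm)² = 10750 mm^2
v = Q_pump / A_rod

v ≈ 0.183 m/s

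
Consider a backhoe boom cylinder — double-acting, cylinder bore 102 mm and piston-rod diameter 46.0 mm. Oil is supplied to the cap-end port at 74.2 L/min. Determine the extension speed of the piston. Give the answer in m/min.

v ≈ 9.08 m/min

Cap-side area A_cap = π/4 × (102 mm)² = 8171 mm^2
v = Q / A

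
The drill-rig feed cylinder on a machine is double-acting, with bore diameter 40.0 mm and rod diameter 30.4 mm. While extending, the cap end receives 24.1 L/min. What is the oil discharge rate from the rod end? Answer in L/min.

Q_out ≈ 10.2 L/min

Cap-side area A_cap = π/4 × (40.0 mm)² = 1257 mm^2
Rod-side annular area A_ann = π/4 × (40.0² − 30.4²) = 530.8 mm^2
Piston speed v = Q_in/A_cap; rod-end outflow Q_out = v × A_ann = Q_in × A_ann/A_cap.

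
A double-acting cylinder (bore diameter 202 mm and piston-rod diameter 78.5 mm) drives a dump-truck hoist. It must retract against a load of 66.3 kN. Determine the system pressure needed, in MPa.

P ≈ 2.44 MPa

Rod-side annular area A_ann = π/4 × (202² − 78.5²) = 27210 mm^2
Retraction: pressure acts on the annular area.
P = F / A = 66.3 kN / A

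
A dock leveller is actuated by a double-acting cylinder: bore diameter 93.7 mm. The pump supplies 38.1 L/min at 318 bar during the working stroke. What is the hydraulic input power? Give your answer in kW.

Hydraulic power = P × Q

W ≈ 20.2 kW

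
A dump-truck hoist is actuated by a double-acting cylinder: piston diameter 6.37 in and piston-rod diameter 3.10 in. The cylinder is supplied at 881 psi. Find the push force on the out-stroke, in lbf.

F ≈ 28100 lbf

Cap-side area A_cap = π/4 × (6.37 in)² = 31.87 in^2
F = P × A_cap = 881 psi × A_cap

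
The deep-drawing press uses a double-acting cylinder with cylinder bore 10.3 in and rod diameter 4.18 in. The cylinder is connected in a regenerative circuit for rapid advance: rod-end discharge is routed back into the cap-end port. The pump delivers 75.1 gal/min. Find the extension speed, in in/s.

In regeneration the rod-end outflow joins the pump flow into the cap end, so the net volume the pump must supply per unit advance equals the rod cross-section area.
Rod cross-section A_rod = π/4 × (4.18 in)² = 13.72 in^2
v = Q_pump / A_rod

v ≈ 21.1 in/s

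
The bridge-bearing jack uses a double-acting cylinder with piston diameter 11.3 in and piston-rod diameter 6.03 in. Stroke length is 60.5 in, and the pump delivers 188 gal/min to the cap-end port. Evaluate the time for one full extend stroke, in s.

t ≈ 8.38 s

Cap-side area A_cap = π/4 × (11.3 in)² = 100.3 in^2
Swept volume V = A × L; t = V / Q = A·L / Q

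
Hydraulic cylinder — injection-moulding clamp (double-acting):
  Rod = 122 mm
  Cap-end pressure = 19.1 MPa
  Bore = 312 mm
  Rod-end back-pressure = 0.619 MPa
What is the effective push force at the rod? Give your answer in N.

Cap-side area A_cap = π/4 × (312 mm)² = 76450 mm^2
Rod-side annular area A_ann = π/4 × (312² − 122²) = 64760 mm^2
Net thrust = P_cap·A_cap − P_rod·A_ann = 1.460e6 N − 40090 N

F ≈ 1.42e6 N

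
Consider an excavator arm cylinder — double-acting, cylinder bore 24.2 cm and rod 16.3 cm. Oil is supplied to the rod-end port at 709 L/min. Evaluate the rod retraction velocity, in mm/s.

v ≈ 470 mm/s

Rod-side annular area A_ann = π/4 × (24.2² − 16.3²) = 251.3 cm^2
Flow into the rod-end port fills the annular volume.
v = Q / A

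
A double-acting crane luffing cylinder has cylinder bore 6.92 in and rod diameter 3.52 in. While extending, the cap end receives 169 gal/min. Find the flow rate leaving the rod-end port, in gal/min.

Cap-side area A_cap = π/4 × (6.92 in)² = 37.61 in^2
Rod-side annular area A_ann = π/4 × (6.92² − 3.52²) = 27.88 in^2
Piston speed v = Q_in/A_cap; rod-end outflow Q_out = v × A_ann = Q_in × A_ann/A_cap.

Q_out ≈ 125 gal/min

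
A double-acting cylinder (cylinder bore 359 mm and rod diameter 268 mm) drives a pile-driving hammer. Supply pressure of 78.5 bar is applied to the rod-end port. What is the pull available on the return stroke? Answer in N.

Rod-side annular area A_ann = π/4 × (359² − 268²) = 44810 mm^2
On retraction the pressure acts on the annular area (bore minus rod).
F = P × A_ann

F ≈ 3.52e5 N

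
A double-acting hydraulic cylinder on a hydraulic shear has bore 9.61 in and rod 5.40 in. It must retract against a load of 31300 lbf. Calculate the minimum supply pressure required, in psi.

Rod-side annular area A_ann = π/4 × (9.61² − 5.40²) = 49.63 in^2
Retraction: pressure acts on the annular area.
P = F / A = 31300 lbf / A

P ≈ 631 psi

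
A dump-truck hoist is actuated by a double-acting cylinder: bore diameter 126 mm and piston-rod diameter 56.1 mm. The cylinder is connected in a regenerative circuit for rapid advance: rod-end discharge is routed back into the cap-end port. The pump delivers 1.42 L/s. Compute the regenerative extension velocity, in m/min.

v ≈ 34.5 m/min

In regeneration the rod-end outflow joins the pump flow into the cap end, so the net volume the pump must supply per unit advance equals the rod cross-section area.
Rod cross-section A_rod = π/4 × (56.1 mm)² = 2472 mm^2
v = Q_pump / A_rod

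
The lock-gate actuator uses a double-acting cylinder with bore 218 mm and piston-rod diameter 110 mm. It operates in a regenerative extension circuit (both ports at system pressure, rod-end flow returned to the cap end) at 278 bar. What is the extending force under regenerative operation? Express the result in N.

With equal pressure on both faces, forces on the annular region cancel; the net push is pressure × rod cross-section.
Rod cross-section A_rod = π/4 × (110 mm)² = 9503 mm^2
F = P × A_rod

F ≈ 2.64e5 N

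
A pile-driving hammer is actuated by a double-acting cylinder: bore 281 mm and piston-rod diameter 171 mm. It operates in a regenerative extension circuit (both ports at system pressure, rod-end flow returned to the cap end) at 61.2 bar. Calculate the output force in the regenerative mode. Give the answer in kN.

With equal pressure on both faces, forces on the annular region cancel; the net push is pressure × rod cross-section.
Rod cross-section A_rod = π/4 × (171 mm)² = 22970 mm^2
F = P × A_rod

F ≈ 141 kN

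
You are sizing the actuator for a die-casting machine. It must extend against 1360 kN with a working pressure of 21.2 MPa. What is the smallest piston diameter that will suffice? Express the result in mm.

D ≈ 286 mm

Extension force acts on the full piston face: F = P × (π/4)D².
D = √(4F / (πP)) = √(4 × 1360 kN / (π × 21.2 MPa))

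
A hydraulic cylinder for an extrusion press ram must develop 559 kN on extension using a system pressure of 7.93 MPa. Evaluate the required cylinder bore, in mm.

Extension force acts on the full piston face: F = P × (π/4)D².
D = √(4F / (πP)) = √(4 × 559 kN / (π × 7.93 MPa))

D ≈ 300 mm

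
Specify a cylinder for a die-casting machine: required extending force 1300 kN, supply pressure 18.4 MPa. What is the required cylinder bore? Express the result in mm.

D ≈ 300 mm

Extension force acts on the full piston face: F = P × (π/4)D².
D = √(4F / (πP)) = √(4 × 1300 kN / (π × 18.4 MPa))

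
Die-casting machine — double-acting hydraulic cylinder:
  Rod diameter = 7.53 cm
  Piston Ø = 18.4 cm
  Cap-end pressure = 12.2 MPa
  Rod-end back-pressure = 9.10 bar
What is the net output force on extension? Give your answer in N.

F ≈ 3.04e5 N

Cap-side area A_cap = π/4 × (18.4 cm)² = 265.9 cm^2
Rod-side annular area A_ann = π/4 × (18.4² − 7.53²) = 221.4 cm^2
Net thrust = P_cap·A_cap − P_rod·A_ann = 3.244e5 N − 20140 N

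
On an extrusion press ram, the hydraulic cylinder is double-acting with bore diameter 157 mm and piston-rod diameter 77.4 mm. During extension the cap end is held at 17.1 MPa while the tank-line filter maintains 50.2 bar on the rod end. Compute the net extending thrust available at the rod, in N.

F ≈ 2.57e5 N

Cap-side area A_cap = π/4 × (157 mm)² = 19360 mm^2
Rod-side annular area A_ann = π/4 × (157² − 77.4²) = 14650 mm^2
Net thrust = P_cap·A_cap − P_rod·A_ann = 3.310e5 N − 73560 N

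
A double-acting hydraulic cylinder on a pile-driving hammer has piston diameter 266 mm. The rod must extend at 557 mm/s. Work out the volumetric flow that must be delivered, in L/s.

Q ≈ 31.0 L/s

Cap-side area A_cap = π/4 × (266 mm)² = 55570 mm^2
Q = A × v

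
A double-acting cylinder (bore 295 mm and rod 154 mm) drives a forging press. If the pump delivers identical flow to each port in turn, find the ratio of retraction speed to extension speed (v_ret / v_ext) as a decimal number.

Cap-side area A_cap = π/4 × (295 mm)² = 68350 mm^2
Rod-side annular area A_ann = π/4 × (295² − 154²) = 49720 mm^2
For equal Q, v ∝ 1/A, so v_ret/v_ext = A_cap/A_ann.

v_ret/v_ext ≈ 1.37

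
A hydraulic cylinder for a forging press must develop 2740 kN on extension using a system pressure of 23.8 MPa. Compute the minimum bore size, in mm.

D ≈ 383 mm

Extension force acts on the full piston face: F = P × (π/4)D².
D = √(4F / (πP)) = √(4 × 2740 kN / (π × 23.8 MPa))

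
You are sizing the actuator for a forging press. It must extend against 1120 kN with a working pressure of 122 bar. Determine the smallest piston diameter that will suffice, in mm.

D ≈ 342 mm

Extension force acts on the full piston face: F = P × (π/4)D².
D = √(4F / (πP)) = √(4 × 1120 kN / (π × 122 bar))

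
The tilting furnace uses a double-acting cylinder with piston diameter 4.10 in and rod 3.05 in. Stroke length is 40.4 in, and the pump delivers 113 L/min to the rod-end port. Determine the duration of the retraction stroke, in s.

t ≈ 2.07 s

Rod-side annular area A_ann = π/4 × (4.10² − 3.05²) = 5.896 in^2
Swept volume V = A × L; t = V / Q = A·L / Q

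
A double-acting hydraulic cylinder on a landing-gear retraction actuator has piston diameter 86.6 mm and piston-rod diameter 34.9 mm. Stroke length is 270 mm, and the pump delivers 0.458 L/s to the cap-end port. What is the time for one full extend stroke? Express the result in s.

t ≈ 3.47 s

Cap-side area A_cap = π/4 × (86.6 mm)² = 5890 mm^2
Swept volume V = A × L; t = V / Q = A·L / Q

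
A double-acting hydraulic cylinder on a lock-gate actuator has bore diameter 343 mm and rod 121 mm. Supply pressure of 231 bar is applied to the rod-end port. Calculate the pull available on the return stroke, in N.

Rod-side annular area A_ann = π/4 × (343² − 121²) = 80900 mm^2
On retraction the pressure acts on the annular area (bore minus rod).
F = P × A_ann

F ≈ 1.87e6 N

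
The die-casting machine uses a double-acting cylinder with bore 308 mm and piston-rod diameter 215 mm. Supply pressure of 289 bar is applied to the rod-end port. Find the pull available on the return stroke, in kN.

F ≈ 1100 kN

Rod-side annular area A_ann = π/4 × (308² − 215²) = 38200 mm^2
On retraction the pressure acts on the annular area (bore minus rod).
F = P × A_ann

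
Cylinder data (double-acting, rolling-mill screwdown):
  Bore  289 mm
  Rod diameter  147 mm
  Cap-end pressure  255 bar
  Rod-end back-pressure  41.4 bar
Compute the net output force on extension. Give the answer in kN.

F ≈ 1470 kN

Cap-side area A_cap = π/4 × (289 mm)² = 65600 mm^2
Rod-side annular area A_ann = π/4 × (289² − 147²) = 48630 mm^2
Net thrust = P_cap·A_cap − P_rod·A_ann = 1673 kN − 201.3 kN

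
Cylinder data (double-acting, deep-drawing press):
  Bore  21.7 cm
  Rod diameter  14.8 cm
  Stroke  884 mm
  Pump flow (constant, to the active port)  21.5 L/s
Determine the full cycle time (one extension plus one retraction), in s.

Cap-side area A_cap = π/4 × (21.7 cm)² = 369.8 cm^2
Rod-side annular area A_ann = π/4 × (21.7² − 14.8²) = 197.8 cm^2
t_ext = A_cap·L/Q = 1.521 s
t_ret = A_ann·L/Q = 0.8133 s
t_cycle = t_ext + t_ret

t ≈ 2.33 s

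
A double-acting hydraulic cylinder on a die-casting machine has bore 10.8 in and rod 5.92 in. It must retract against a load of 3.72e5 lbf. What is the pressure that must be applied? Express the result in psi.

Rod-side annular area A_ann = π/4 × (10.8² − 5.92²) = 64.08 in^2
Retraction: pressure acts on the annular area.
P = F / A = 3.72e5 lbf / A

P ≈ 5800 psi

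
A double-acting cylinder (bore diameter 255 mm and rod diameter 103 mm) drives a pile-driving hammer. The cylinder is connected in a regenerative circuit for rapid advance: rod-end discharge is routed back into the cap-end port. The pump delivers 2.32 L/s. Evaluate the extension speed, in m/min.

In regeneration the rod-end outflow joins the pump flow into the cap end, so the net volume the pump must supply per unit advance equals the rod cross-section area.
Rod cross-section A_rod = π/4 × (103 mm)² = 8332 mm^2
v = Q_pump / A_rod

v ≈ 16.7 m/min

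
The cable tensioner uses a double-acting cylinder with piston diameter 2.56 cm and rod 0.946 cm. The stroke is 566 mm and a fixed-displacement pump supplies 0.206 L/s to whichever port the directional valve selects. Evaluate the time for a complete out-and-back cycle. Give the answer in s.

t ≈ 2.64 s

Cap-side area A_cap = π/4 × (2.56 cm)² = 5.147 cm^2
Rod-side annular area A_ann = π/4 × (2.56² − 0.946²) = 4.444 cm^2
t_ext = A_cap·L/Q = 1.414 s
t_ret = A_ann·L/Q = 1.221 s
t_cycle = t_ext + t_ret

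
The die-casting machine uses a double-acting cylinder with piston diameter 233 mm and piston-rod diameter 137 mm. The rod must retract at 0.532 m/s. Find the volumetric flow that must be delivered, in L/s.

Q ≈ 14.8 L/s

Rod-side annular area A_ann = π/4 × (233² − 137²) = 27900 mm^2
Q = A × v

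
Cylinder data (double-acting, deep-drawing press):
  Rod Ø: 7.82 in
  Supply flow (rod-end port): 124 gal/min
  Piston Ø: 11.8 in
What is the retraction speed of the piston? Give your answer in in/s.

v ≈ 7.78 in/s

Rod-side annular area A_ann = π/4 × (11.8² − 7.82²) = 61.33 in^2
Flow into the rod-end port fills the annular volume.
v = Q / A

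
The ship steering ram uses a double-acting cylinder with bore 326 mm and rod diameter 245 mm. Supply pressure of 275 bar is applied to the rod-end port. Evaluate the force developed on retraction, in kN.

Rod-side annular area A_ann = π/4 × (326² − 245²) = 36330 mm^2
On retraction the pressure acts on the annular area (bore minus rod).
F = P × A_ann

F ≈ 999 kN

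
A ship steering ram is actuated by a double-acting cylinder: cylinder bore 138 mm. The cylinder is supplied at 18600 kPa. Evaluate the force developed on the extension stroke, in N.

F ≈ 2.78e5 N

Cap-side area A_cap = π/4 × (138 mm)² = 14960 mm^2
F = P × A_cap = 18600 kPa × A_cap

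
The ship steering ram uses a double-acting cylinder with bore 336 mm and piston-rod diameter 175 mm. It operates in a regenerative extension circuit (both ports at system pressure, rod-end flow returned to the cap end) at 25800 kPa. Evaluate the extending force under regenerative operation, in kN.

With equal pressure on both faces, forces on the annular region cancel; the net push is pressure × rod cross-section.
Rod cross-section A_rod = π/4 × (175 mm)² = 24050 mm^2
F = P × A_rod

F ≈ 621 kN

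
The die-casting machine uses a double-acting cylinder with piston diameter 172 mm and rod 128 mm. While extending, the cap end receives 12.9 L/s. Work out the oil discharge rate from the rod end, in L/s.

Q_out ≈ 5.76 L/s

Cap-side area A_cap = π/4 × (172 mm)² = 23240 mm^2
Rod-side annular area A_ann = π/4 × (172² − 128²) = 10370 mm^2
Piston speed v = Q_in/A_cap; rod-end outflow Q_out = v × A_ann = Q_in × A_ann/A_cap.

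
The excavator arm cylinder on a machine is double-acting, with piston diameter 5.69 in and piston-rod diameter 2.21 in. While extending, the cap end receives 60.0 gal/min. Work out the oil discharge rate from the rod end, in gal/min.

Cap-side area A_cap = π/4 × (5.69 in)² = 25.43 in^2
Rod-side annular area A_ann = π/4 × (5.69² − 2.21²) = 21.59 in^2
Piston speed v = Q_in/A_cap; rod-end outflow Q_out = v × A_ann = Q_in × A_ann/A_cap.

Q_out ≈ 50.9 gal/min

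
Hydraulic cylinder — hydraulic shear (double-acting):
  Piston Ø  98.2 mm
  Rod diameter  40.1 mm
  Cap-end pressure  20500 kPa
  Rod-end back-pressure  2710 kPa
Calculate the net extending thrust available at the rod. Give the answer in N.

F ≈ 1.38e5 N

Cap-side area A_cap = π/4 × (98.2 mm)² = 7574 mm^2
Rod-side annular area A_ann = π/4 × (98.2² − 40.1²) = 6311 mm^2
Net thrust = P_cap·A_cap − P_rod·A_ann = 1.553e5 N − 17100 N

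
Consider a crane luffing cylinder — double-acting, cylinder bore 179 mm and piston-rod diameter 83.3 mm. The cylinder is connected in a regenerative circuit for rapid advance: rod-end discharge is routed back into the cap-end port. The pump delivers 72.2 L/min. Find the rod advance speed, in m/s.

In regeneration the rod-end outflow joins the pump flow into the cap end, so the net volume the pump must supply per unit advance equals the rod cross-section area.
Rod cross-section A_rod = π/4 × (83.3 mm)² = 5450 mm^2
v = Q_pump / A_rod

v ≈ 0.221 m/s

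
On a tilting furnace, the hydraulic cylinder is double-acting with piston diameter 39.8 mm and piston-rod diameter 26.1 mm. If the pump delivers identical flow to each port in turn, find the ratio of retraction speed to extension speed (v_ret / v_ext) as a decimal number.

v_ret/v_ext ≈ 1.75

Cap-side area A_cap = π/4 × (39.8 mm)² = 1244 mm^2
Rod-side annular area A_ann = π/4 × (39.8² − 26.1²) = 709.1 mm^2
For equal Q, v ∝ 1/A, so v_ret/v_ext = A_cap/A_ann.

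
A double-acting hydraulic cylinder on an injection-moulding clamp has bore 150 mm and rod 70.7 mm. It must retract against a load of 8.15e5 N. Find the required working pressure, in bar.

Rod-side annular area A_ann = π/4 × (150² − 70.7²) = 13750 mm^2
Retraction: pressure acts on the annular area.
P = F / A = 8.15e5 N / A

P ≈ 593 bar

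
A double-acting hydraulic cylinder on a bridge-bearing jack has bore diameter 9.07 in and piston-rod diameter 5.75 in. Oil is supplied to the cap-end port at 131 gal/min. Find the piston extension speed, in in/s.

Cap-side area A_cap = π/4 × (9.07 in)² = 64.61 in^2
v = Q / A

v ≈ 7.81 in/s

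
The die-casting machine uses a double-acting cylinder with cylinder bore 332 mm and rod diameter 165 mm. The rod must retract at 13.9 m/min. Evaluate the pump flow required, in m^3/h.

Q ≈ 54.4 m^3/h

Rod-side annular area A_ann = π/4 × (332² − 165²) = 65190 mm^2
Q = A × v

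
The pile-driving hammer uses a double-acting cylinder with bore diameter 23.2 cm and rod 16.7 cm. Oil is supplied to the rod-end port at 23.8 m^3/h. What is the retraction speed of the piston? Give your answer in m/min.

v ≈ 19.5 m/min

Rod-side annular area A_ann = π/4 × (23.2² − 16.7²) = 203.7 cm^2
Flow into the rod-end port fills the annular volume.
v = Q / A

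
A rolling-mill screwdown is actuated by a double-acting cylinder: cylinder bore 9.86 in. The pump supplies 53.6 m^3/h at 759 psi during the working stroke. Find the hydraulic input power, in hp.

Hydraulic power = P × Q

W ≈ 104 hp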